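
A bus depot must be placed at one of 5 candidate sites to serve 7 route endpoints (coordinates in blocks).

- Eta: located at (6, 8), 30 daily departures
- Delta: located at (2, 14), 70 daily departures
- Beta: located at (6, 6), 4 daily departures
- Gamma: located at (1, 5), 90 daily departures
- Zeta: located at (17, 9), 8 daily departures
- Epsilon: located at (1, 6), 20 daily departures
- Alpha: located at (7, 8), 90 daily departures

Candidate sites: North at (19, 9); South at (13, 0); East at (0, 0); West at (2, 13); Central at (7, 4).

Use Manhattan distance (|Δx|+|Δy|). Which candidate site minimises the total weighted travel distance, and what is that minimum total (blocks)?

Total weighted distance at each candidate:
  North (19, 9): total = 5610
  South (13, 0): total = 5506
  East (0, 0): total = 3826
  West (2, 13): total = 2406
  Central (7, 4): total = 2482
Minimum is at West with total 2406 blocks.

West, total 2406 blocks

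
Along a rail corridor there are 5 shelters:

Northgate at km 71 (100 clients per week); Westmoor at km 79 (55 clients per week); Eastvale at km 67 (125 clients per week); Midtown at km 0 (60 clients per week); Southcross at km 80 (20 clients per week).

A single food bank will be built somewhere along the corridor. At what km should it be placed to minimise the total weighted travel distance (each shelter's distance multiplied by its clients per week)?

x = 67

For a sum of weighted absolute distances on a line, the optimum is the weighted median (not the mean). Total weight W = 360; half-weight = 180.
Sort by position and accumulate weight:
  km 0 (Midtown, w=60) → cum 60
  km 67 (Eastvale, w=125) → cum 185  ≥ 180 → median here
  km 71 (Northgate, w=100) → cum 285
  km 79 (Westmoor, w=55) → cum 340
  km 80 (Southcross, w=20) → cum 360
Optimal location: km 67.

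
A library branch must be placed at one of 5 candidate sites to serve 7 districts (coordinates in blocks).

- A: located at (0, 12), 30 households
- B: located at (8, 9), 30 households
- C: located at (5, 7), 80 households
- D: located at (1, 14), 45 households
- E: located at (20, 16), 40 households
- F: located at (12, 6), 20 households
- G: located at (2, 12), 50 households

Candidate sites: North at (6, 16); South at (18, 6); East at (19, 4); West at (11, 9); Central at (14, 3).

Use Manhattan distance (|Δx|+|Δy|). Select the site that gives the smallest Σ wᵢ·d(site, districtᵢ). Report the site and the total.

North, total 2965 blocks

Total weighted distance at each candidate:
  North (6, 16): total = 2965
  South (18, 6): total = 5055
  East (19, 4): total = 5860
  West (11, 9): total = 3145
  Central (14, 3): total = 5080
Minimum is at North with total 2965 blocks.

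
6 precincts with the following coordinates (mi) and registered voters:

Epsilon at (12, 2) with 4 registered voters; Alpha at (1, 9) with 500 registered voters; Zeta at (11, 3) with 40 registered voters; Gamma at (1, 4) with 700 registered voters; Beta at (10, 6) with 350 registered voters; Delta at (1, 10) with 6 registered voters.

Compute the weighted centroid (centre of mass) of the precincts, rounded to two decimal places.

The minimiser of Σwᵢ‖p−pᵢ‖² is the weighted centroid p* = (Σwᵢpᵢ)/(Σwᵢ).
Σwᵢ = 1600.
Σwᵢxᵢ = 4·12 + 500·1 + 40·11 + 700·1 + 350·10 + 6·1 = 5194.
Σwᵢyᵢ = 4·2 + 500·9 + 40·3 + 700·4 + 350·6 + 6·10 = 9588.
x* = 5194/1600 = 3.25, y* = 9588/1600 = 5.99.

(3.25, 5.99)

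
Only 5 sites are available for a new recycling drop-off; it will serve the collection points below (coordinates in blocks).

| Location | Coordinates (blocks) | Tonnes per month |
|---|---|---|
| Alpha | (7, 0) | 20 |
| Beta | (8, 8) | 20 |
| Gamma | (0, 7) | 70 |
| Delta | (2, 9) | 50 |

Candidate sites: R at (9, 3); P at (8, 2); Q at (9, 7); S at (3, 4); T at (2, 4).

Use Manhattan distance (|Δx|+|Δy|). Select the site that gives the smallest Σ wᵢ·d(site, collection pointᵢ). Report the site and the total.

T, total 980 blocks

Total weighted distance at each candidate:
  R (9, 3): total = 1780
  P (8, 2): total = 1740
  Q (9, 7): total = 1300
  S (3, 4): total = 1060
  T (2, 4): total = 980
Minimum is at T with total 980 blocks.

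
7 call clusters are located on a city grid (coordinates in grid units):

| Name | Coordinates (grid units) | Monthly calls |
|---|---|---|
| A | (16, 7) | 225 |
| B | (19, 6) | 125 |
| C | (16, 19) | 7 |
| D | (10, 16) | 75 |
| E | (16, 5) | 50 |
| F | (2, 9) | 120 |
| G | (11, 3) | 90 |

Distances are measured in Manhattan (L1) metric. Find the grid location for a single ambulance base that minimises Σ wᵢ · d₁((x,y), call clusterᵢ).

Manhattan distance separates: Σwᵢ(|x−xᵢ|+|y−yᵢ|) = Σwᵢ|x−xᵢ| + Σwᵢ|y−yᵢ|, so x and y are optimised independently as 1-D weighted medians.
Total weight W = 692; half = 346.
x-coordinate, sorted with cumulative weight:
  x=2 (F, w=120) cum 120
  x=10 (D, w=75) cum 195
  x=11 (G, w=90) cum 285
  x=16 (A, w=225) cum 510  ← median
  x=16 (C, w=7) cum 517
  x=16 (E, w=50) cum 567
  x=19 (B, w=125) cum 692
⇒ x* = 16
y-coordinate, sorted with cumulative weight:
  y=3 (G, w=90) cum 90
  y=5 (E, w=50) cum 140
  y=6 (B, w=125) cum 265
  y=7 (A, w=225) cum 490  ← median
  y=9 (F, w=120) cum 610
  y=16 (D, w=75) cum 685
  y=19 (C, w=7) cum 692
⇒ y* = 7

(16, 7)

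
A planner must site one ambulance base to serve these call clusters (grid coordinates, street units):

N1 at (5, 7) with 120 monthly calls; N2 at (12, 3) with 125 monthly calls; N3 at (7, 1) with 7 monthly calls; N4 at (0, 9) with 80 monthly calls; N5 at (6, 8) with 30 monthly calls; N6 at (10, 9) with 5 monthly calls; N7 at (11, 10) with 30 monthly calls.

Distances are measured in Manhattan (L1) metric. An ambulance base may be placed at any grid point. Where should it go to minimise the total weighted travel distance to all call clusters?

(5, 7)

Manhattan distance separates: Σwᵢ(|x−xᵢ|+|y−yᵢ|) = Σwᵢ|x−xᵢ| + Σwᵢ|y−yᵢ|, so x and y are optimised independently as 1-D weighted medians.
Total weight W = 397; half = 198.5.
x-coordinate, sorted with cumulative weight:
  x=0 (N4, w=80) cum 80
  x=5 (N1, w=120) cum 200  ← median
  x=6 (N5, w=30) cum 230
  x=7 (N3, w=7) cum 237
  x=10 (N6, w=5) cum 242
  x=11 (N7, w=30) cum 272
  x=12 (N2, w=125) cum 397
⇒ x* = 5
y-coordinate, sorted with cumulative weight:
  y=1 (N3, w=7) cum 7
  y=3 (N2, w=125) cum 132
  y=7 (N1, w=120) cum 252  ← median
  y=8 (N5, w=30) cum 282
  y=9 (N4, w=80) cum 362
  y=9 (N6, w=5) cum 367
  y=10 (N7, w=30) cum 397
⇒ y* = 7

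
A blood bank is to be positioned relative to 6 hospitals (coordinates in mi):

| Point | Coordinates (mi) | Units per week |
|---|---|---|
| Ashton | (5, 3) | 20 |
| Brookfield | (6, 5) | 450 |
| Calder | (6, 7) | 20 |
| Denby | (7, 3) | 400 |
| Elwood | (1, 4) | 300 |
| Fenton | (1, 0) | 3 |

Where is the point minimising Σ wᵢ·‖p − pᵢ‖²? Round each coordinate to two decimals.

(5.05, 4.07)

The minimiser of Σwᵢ‖p−pᵢ‖² is the weighted centroid p* = (Σwᵢpᵢ)/(Σwᵢ).
Σwᵢ = 1193.
Σwᵢxᵢ = 20·5 + 450·6 + 20·6 + 400·7 + 300·1 + 3·1 = 6023.
Σwᵢyᵢ = 20·3 + 450·5 + 20·7 + 400·3 + 300·4 + 3·0 = 4850.
x* = 6023/1193 = 5.05, y* = 4850/1193 = 4.07.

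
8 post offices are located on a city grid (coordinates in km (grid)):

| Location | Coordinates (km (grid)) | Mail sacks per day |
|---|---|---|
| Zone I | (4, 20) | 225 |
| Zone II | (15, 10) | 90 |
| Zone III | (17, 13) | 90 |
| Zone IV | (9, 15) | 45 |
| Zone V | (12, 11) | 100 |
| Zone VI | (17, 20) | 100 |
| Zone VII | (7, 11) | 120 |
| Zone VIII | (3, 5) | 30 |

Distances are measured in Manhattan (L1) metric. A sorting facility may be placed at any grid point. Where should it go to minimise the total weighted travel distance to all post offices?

(9, 13)

Manhattan distance separates: Σwᵢ(|x−xᵢ|+|y−yᵢ|) = Σwᵢ|x−xᵢ| + Σwᵢ|y−yᵢ|, so x and y are optimised independently as 1-D weighted medians.
Total weight W = 800; half = 400.
x-coordinate, sorted with cumulative weight:
  x=3 (Zone VIII, w=30) cum 30
  x=4 (Zone I, w=225) cum 255
  x=7 (Zone VII, w=120) cum 375
  x=9 (Zone IV, w=45) cum 420  ← median
  x=12 (Zone V, w=100) cum 520
  x=15 (Zone II, w=90) cum 610
  x=17 (Zone III, w=90) cum 700
  x=17 (Zone VI, w=100) cum 800
⇒ x* = 9
y-coordinate, sorted with cumulative weight:
  y=5 (Zone VIII, w=30) cum 30
  y=10 (Zone II, w=90) cum 120
  y=11 (Zone V, w=100) cum 220
  y=11 (Zone VII, w=120) cum 340
  y=13 (Zone III, w=90) cum 430  ← median
  y=15 (Zone IV, w=45) cum 475
  y=20 (Zone I, w=225) cum 700
  y=20 (Zone VI, w=100) cum 800
⇒ y* = 13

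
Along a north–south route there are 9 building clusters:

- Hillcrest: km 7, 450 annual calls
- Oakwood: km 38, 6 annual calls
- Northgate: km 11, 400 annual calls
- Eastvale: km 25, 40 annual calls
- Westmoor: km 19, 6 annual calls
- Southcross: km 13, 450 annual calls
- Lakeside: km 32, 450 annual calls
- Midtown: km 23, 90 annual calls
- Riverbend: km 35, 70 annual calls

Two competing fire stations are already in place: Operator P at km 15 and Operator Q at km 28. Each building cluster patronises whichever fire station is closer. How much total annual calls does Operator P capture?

The indifferent point is the midpoint (15+28)/2 = 21.5; building clusters left of it (closer to Operator P at 15) go to Operator P, those right go to Operator Q.
  Hillcrest at 7 (w=450) → Operator P
  Northgate at 11 (w=400) → Operator P
  Southcross at 13 (w=450) → Operator P
  Westmoor at 19 (w=6) → Operator P
  Midtown at 23 (w=90) → Operator Q
  Eastvale at 25 (w=40) → Operator Q
  Lakeside at 32 (w=450) → Operator Q
  Riverbend at 35 (w=70) → Operator Q
  Oakwood at 38 (w=6) → Operator Q
Operator P captures 1306; Operator Q captures 656.

1306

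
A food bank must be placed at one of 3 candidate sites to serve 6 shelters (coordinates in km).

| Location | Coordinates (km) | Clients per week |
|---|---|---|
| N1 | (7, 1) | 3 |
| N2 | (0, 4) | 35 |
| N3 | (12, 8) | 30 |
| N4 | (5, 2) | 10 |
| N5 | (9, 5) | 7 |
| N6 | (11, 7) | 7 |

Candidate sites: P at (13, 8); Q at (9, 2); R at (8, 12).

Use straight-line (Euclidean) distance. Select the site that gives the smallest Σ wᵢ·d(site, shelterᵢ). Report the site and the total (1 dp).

Total weighted distance at each candidate:
  P (13, 8): total = 684.4
  Q (9, 2): total = 629.3
  R (8, 12): total = 793.5
Minimum is at Q with total 629.3 km.

Q, total 629.3 km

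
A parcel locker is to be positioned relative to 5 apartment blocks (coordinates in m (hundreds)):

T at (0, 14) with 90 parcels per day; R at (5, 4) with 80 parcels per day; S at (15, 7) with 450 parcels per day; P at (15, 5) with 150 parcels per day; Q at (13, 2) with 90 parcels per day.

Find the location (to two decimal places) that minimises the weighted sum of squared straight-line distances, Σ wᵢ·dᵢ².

(12.29, 6.58)

The minimiser of Σwᵢ‖p−pᵢ‖² is the weighted centroid p* = (Σwᵢpᵢ)/(Σwᵢ).
Σwᵢ = 860.
Σwᵢxᵢ = 90·0 + 80·5 + 450·15 + 150·15 + 90·13 = 10570.
Σwᵢyᵢ = 90·14 + 80·4 + 450·7 + 150·5 + 90·2 = 5660.
x* = 10570/860 = 12.29, y* = 5660/860 = 6.58.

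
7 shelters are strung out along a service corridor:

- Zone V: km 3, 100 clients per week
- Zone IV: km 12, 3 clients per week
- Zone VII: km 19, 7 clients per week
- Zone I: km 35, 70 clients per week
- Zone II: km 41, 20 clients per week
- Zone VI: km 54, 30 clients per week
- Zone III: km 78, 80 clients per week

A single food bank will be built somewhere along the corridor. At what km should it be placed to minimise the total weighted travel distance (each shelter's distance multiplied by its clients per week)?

For a sum of weighted absolute distances on a line, the optimum is the weighted median (not the mean). Total weight W = 310; half-weight = 155.
Sort by position and accumulate weight:
  km 3 (Zone V, w=100) → cum 100
  km 12 (Zone IV, w=3) → cum 103
  km 19 (Zone VII, w=7) → cum 110
  km 35 (Zone I, w=70) → cum 180  ≥ 155 → median here
  km 41 (Zone II, w=20) → cum 200
  km 54 (Zone VI, w=30) → cum 230
  km 78 (Zone III, w=80) → cum 310
Optimal location: km 35.

x = 35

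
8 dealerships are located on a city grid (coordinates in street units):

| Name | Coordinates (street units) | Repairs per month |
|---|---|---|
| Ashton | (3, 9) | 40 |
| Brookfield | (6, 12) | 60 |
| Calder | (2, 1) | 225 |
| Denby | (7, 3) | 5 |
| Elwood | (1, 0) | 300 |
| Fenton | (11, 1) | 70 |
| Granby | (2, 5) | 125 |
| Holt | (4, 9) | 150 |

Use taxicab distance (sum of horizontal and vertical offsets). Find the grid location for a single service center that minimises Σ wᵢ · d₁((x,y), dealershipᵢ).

Manhattan distance separates: Σwᵢ(|x−xᵢ|+|y−yᵢ|) = Σwᵢ|x−xᵢ| + Σwᵢ|y−yᵢ|, so x and y are optimised independently as 1-D weighted medians.
Total weight W = 975; half = 487.5.
x-coordinate, sorted with cumulative weight:
  x=1 (Elwood, w=300) cum 300
  x=2 (Calder, w=225) cum 525  ← median
  x=2 (Granby, w=125) cum 650
  x=3 (Ashton, w=40) cum 690
  x=4 (Holt, w=150) cum 840
  x=6 (Brookfield, w=60) cum 900
  x=7 (Denby, w=5) cum 905
  x=11 (Fenton, w=70) cum 975
⇒ x* = 2
y-coordinate, sorted with cumulative weight:
  y=0 (Elwood, w=300) cum 300
  y=1 (Calder, w=225) cum 525  ← median
  y=1 (Fenton, w=70) cum 595
  y=3 (Denby, w=5) cum 600
  y=5 (Granby, w=125) cum 725
  y=9 (Ashton, w=40) cum 765
  y=9 (Holt, w=150) cum 915
  y=12 (Brookfield, w=60) cum 975
⇒ y* = 1

(2, 1)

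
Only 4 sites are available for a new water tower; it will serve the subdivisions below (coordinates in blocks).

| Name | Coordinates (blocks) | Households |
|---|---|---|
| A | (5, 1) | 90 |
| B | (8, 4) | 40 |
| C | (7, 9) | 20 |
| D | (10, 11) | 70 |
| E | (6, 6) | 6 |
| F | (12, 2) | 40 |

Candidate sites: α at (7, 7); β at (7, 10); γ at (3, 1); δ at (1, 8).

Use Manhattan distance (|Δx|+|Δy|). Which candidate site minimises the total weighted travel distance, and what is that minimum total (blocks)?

α, total 1822 blocks

Total weighted distance at each candidate:
  α (7, 7): total = 1822
  β (7, 10): total = 2120
  γ (3, 1): total = 2378
  δ (1, 8): total = 3132
Minimum is at α with total 1822 blocks.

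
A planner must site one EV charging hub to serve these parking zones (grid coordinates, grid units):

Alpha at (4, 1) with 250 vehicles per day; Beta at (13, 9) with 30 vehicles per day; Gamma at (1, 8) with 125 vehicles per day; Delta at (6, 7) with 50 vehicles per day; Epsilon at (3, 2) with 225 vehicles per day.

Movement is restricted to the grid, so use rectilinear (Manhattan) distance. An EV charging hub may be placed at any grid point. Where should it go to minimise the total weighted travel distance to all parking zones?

Manhattan distance separates: Σwᵢ(|x−xᵢ|+|y−yᵢ|) = Σwᵢ|x−xᵢ| + Σwᵢ|y−yᵢ|, so x and y are optimised independently as 1-D weighted medians.
Total weight W = 680; half = 340.
x-coordinate, sorted with cumulative weight:
  x=1 (Gamma, w=125) cum 125
  x=3 (Epsilon, w=225) cum 350  ← median
  x=4 (Alpha, w=250) cum 600
  x=6 (Delta, w=50) cum 650
  x=13 (Beta, w=30) cum 680
⇒ x* = 3
y-coordinate, sorted with cumulative weight:
  y=1 (Alpha, w=250) cum 250
  y=2 (Epsilon, w=225) cum 475  ← median
  y=7 (Delta, w=50) cum 525
  y=8 (Gamma, w=125) cum 650
  y=9 (Beta, w=30) cum 680
⇒ y* = 2

(3, 2)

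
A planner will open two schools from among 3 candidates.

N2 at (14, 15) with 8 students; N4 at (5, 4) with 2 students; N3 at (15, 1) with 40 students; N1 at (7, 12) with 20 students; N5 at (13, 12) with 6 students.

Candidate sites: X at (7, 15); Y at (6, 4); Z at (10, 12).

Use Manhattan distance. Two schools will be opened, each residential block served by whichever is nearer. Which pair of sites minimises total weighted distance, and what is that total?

{Y, Z}, total 616

Evaluate every pair (each demand assigned to the nearer of the two):
  {Y, Z}: total = 616
  {X, Y}: total = 652
  {X, Z}: total = 800
Best pair: {Y, Z} with total 616.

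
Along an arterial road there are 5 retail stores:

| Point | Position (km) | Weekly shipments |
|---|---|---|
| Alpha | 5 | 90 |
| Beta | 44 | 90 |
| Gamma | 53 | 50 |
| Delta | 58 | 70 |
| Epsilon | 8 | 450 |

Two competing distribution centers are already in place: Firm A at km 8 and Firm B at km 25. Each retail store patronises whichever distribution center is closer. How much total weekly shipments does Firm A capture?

540

The indifferent point is the midpoint (8+25)/2 = 16.5; retail stores left of it (closer to Firm A at 8) go to Firm A, those right go to Firm B.
  Alpha at 5 (w=90) → Firm A
  Epsilon at 8 (w=450) → Firm A
  Beta at 44 (w=90) → Firm B
  Gamma at 53 (w=50) → Firm B
  Delta at 58 (w=70) → Firm B
Firm A captures 540; Firm B captures 210.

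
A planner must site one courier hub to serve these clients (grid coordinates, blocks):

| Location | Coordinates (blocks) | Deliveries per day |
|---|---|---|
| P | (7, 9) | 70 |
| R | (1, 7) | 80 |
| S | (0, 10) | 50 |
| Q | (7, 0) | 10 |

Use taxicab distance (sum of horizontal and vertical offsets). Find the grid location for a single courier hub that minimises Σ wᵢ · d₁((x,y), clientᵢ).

(1, 9)

Manhattan distance separates: Σwᵢ(|x−xᵢ|+|y−yᵢ|) = Σwᵢ|x−xᵢ| + Σwᵢ|y−yᵢ|, so x and y are optimised independently as 1-D weighted medians.
Total weight W = 210; half = 105.
x-coordinate, sorted with cumulative weight:
  x=0 (S, w=50) cum 50
  x=1 (R, w=80) cum 130  ← median
  x=7 (P, w=70) cum 200
  x=7 (Q, w=10) cum 210
⇒ x* = 1
y-coordinate, sorted with cumulative weight:
  y=0 (Q, w=10) cum 10
  y=7 (R, w=80) cum 90
  y=9 (P, w=70) cum 160  ← median
  y=10 (S, w=50) cum 210
⇒ y* = 9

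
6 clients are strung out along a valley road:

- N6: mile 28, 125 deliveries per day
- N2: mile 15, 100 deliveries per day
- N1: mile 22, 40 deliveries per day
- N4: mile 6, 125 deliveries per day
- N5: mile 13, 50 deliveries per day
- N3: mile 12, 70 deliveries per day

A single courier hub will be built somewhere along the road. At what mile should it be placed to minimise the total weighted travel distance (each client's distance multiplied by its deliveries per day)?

x = 15

For a sum of weighted absolute distances on a line, the optimum is the weighted median (not the mean). Total weight W = 510; half-weight = 255.
Sort by position and accumulate weight:
  mile 6 (N4, w=125) → cum 125
  mile 12 (N3, w=70) → cum 195
  mile 13 (N5, w=50) → cum 245
  mile 15 (N2, w=100) → cum 345  ≥ 255 → median here
  mile 22 (N1, w=40) → cum 385
  mile 28 (N6, w=125) → cum 510
Optimal location: mile 15.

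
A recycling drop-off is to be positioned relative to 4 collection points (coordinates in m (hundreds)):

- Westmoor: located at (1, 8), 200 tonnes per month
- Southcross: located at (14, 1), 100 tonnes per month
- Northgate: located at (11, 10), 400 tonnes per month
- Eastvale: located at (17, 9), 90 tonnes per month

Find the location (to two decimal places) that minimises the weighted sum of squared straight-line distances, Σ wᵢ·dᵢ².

(9.53, 8.24)

The minimiser of Σwᵢ‖p−pᵢ‖² is the weighted centroid p* = (Σwᵢpᵢ)/(Σwᵢ).
Σwᵢ = 790.
Σwᵢxᵢ = 200·1 + 100·14 + 400·11 + 90·17 = 7530.
Σwᵢyᵢ = 200·8 + 100·1 + 400·10 + 90·9 = 6510.
x* = 7530/790 = 9.53, y* = 6510/790 = 8.24.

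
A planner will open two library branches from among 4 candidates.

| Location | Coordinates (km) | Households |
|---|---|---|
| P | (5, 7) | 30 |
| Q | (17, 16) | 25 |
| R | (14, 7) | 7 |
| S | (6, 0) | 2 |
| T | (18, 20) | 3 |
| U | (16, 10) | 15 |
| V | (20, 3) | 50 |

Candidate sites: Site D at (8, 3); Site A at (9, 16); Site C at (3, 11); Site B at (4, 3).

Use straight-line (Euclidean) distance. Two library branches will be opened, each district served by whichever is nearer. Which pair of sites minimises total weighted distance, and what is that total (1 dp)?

{Site D, Site A}, total 1175.5

Evaluate every pair (each demand assigned to the nearer of the two):
  {Site D, Site A}: total = 1175.5
  {Site A, Site B}: total = 1370.8
  {Site D, Site C}: total = 1375.4
  {Site D, Site B}: total = 1395.3
  {Site A, Site C}: total = 1448.3
  {Site C, Site B}: total = 1626.0
Best pair: {Site D, Site A} with total 1175.5.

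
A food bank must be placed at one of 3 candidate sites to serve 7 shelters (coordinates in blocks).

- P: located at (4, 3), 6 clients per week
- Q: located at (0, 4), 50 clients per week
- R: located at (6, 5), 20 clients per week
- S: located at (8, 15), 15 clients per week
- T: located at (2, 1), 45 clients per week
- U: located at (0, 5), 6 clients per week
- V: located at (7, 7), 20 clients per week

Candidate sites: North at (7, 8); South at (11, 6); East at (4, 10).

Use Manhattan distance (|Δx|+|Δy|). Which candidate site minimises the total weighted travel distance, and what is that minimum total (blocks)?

Total weighted distance at each candidate:
  North (7, 8): total = 1418
  South (11, 6): total = 1812
  East (4, 10): total = 1486
Minimum is at North with total 1418 blocks.

North, total 1418 blocks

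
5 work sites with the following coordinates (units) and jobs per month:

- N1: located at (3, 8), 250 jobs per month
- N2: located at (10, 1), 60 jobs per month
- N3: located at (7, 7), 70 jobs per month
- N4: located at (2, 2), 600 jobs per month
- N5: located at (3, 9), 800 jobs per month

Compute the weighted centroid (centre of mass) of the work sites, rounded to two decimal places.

The minimiser of Σwᵢ‖p−pᵢ‖² is the weighted centroid p* = (Σwᵢpᵢ)/(Σwᵢ).
Σwᵢ = 1780.
Σwᵢxᵢ = 250·3 + 60·10 + 70·7 + 600·2 + 800·3 = 5440.
Σwᵢyᵢ = 250·8 + 60·1 + 70·7 + 600·2 + 800·9 = 10950.
x* = 5440/1780 = 3.06, y* = 10950/1780 = 6.15.

(3.06, 6.15)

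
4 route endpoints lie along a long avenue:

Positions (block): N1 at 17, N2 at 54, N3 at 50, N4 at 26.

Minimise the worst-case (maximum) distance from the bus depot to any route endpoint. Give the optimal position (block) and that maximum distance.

location 35.5, max distance 18.5

The 1-center on a line is the midpoint of the two extreme points: leftmost at 17, rightmost at 54.
Optimal location = (17 + 54)/2 = 35.5; maximum distance = (54 − 17)/2 = 18.5.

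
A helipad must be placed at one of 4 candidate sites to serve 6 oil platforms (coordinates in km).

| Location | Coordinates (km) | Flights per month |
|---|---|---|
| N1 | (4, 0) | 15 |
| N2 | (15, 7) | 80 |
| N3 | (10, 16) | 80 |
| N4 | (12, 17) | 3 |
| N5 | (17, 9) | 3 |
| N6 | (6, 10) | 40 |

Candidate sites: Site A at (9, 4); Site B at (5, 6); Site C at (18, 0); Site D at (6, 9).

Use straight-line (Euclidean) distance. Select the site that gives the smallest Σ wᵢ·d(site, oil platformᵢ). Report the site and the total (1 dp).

Site D, total 1623.8 km

Total weighted distance at each candidate:
  Site A (9, 4): total = 1932.7
  Site B (5, 6): total = 2030.8
  Site C (18, 0): total = 2956.4
  Site D (6, 9): total = 1623.8
Minimum is at Site D with total 1623.8 km.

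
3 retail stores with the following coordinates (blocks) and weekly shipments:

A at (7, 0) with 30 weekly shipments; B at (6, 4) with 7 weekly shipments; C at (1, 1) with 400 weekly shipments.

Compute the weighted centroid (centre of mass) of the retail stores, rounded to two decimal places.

The minimiser of Σwᵢ‖p−pᵢ‖² is the weighted centroid p* = (Σwᵢpᵢ)/(Σwᵢ).
Σwᵢ = 437.
Σwᵢxᵢ = 30·7 + 7·6 + 400·1 = 652.
Σwᵢyᵢ = 30·0 + 7·4 + 400·1 = 428.
x* = 652/437 = 1.49, y* = 428/437 = 0.98.

(1.49, 0.98)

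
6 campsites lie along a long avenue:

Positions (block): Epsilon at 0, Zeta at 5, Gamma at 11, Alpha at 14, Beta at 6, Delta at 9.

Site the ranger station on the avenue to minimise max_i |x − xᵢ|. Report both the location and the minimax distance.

location 7, max distance 7

The 1-center on a line is the midpoint of the two extreme points: leftmost at 0, rightmost at 14.
Optimal location = (0 + 14)/2 = 7; maximum distance = (14 − 0)/2 = 7.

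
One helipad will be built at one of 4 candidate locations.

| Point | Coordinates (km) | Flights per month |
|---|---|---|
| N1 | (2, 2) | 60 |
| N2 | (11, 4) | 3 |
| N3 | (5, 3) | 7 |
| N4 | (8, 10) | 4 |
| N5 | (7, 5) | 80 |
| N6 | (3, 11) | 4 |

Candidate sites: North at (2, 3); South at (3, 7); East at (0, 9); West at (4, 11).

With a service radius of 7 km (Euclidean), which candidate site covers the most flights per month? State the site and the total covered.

Coverage radius r = 7 km; a point is covered iff (Δx)²+(Δy)² ≤ 7² = 49.
  North (2, 3): covers {N1, N3, N5} → 147
  South (3, 7): covers {N1, N3, N4, N5, N6} → 155
  East (0, 9): covers {N6} → 4
  West (4, 11): covers {N4, N5, N6} → 88
Maximum coverage at South: 155 flights per month.

South, covering 155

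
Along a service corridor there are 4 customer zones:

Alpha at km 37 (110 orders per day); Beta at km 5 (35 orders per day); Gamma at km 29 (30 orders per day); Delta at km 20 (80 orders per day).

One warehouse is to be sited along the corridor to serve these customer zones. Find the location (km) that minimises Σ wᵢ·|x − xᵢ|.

For a sum of weighted absolute distances on a line, the optimum is the weighted median (not the mean). Total weight W = 255; half-weight = 127.5.
Sort by position and accumulate weight:
  km 5 (Beta, w=35) → cum 35
  km 20 (Delta, w=80) → cum 115
  km 29 (Gamma, w=30) → cum 145  ≥ 127.5 → median here
  km 37 (Alpha, w=110) → cum 255
Optimal location: km 29.

x = 29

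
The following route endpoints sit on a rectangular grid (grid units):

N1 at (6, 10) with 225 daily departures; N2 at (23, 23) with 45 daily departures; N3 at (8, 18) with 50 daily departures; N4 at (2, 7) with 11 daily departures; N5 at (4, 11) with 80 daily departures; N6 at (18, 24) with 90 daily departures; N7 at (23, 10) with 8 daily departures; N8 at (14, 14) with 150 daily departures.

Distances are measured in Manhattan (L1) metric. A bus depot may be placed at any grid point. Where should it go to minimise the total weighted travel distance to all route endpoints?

(8, 14)

Manhattan distance separates: Σwᵢ(|x−xᵢ|+|y−yᵢ|) = Σwᵢ|x−xᵢ| + Σwᵢ|y−yᵢ|, so x and y are optimised independently as 1-D weighted medians.
Total weight W = 659; half = 329.5.
x-coordinate, sorted with cumulative weight:
  x=2 (N4, w=11) cum 11
  x=4 (N5, w=80) cum 91
  x=6 (N1, w=225) cum 316
  x=8 (N3, w=50) cum 366  ← median
  x=14 (N8, w=150) cum 516
  x=18 (N6, w=90) cum 606
  x=23 (N2, w=45) cum 651
  x=23 (N7, w=8) cum 659
⇒ x* = 8
y-coordinate, sorted with cumulative weight:
  y=7 (N4, w=11) cum 11
  y=10 (N1, w=225) cum 236
  y=10 (N7, w=8) cum 244
  y=11 (N5, w=80) cum 324
  y=14 (N8, w=150) cum 474  ← median
  y=18 (N3, w=50) cum 524
  y=23 (N2, w=45) cum 569
  y=24 (N6, w=90) cum 659
⇒ y* = 14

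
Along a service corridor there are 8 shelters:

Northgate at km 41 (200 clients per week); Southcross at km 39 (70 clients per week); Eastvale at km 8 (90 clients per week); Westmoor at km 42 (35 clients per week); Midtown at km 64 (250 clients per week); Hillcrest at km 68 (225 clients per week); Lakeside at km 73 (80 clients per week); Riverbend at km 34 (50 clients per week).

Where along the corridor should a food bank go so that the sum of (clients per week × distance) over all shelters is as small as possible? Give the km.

x = 64

For a sum of weighted absolute distances on a line, the optimum is the weighted median (not the mean). Total weight W = 1000; half-weight = 500.
Sort by position and accumulate weight:
  km 8 (Eastvale, w=90) → cum 90
  km 34 (Riverbend, w=50) → cum 140
  km 39 (Southcross, w=70) → cum 210
  km 41 (Northgate, w=200) → cum 410
  km 42 (Westmoor, w=35) → cum 445
  km 64 (Midtown, w=250) → cum 695  ≥ 500 → median here
  km 68 (Hillcrest, w=225) → cum 920
  km 73 (Lakeside, w=80) → cum 1000
Optimal location: km 64.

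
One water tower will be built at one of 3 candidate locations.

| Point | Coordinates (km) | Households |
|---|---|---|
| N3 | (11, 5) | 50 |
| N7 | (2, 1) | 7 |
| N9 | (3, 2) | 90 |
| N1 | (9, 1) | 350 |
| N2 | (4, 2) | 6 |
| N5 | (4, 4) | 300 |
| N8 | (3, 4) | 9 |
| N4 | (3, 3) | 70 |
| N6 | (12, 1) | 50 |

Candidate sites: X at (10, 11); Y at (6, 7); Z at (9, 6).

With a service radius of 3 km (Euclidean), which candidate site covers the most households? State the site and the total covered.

Coverage radius r = 3 km; a point is covered iff (Δx)²+(Δy)² ≤ 3² = 9.
  X (10, 11): covers {none} → 0
  Y (6, 7): covers {none} → 0
  Z (9, 6): covers {N3} → 50
Maximum coverage at Z: 50 households.

Z, covering 50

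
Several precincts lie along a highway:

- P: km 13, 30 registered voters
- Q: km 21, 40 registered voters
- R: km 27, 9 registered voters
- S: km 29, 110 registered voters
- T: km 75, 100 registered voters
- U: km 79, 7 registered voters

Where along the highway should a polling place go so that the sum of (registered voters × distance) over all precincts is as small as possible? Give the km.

For a sum of weighted absolute distances on a line, the optimum is the weighted median (not the mean). Total weight W = 296; half-weight = 148.
Sort by position and accumulate weight:
  km 13 (P, w=30) → cum 30
  km 21 (Q, w=40) → cum 70
  km 27 (R, w=9) → cum 79
  km 29 (S, w=110) → cum 189  ≥ 148 → median here
  km 75 (T, w=100) → cum 289
  km 79 (U, w=7) → cum 296
Optimal location: km 29.

x = 29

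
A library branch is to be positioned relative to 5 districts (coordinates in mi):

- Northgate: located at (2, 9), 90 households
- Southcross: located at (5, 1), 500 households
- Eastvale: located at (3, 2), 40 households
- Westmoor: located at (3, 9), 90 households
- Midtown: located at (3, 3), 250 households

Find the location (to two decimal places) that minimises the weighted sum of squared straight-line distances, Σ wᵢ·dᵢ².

The minimiser of Σwᵢ‖p−pᵢ‖² is the weighted centroid p* = (Σwᵢpᵢ)/(Σwᵢ).
Σwᵢ = 970.
Σwᵢxᵢ = 90·2 + 500·5 + 40·3 + 90·3 + 250·3 = 3820.
Σwᵢyᵢ = 90·9 + 500·1 + 40·2 + 90·9 + 250·3 = 2950.
x* = 3820/970 = 3.94, y* = 2950/970 = 3.04.

(3.94, 3.04)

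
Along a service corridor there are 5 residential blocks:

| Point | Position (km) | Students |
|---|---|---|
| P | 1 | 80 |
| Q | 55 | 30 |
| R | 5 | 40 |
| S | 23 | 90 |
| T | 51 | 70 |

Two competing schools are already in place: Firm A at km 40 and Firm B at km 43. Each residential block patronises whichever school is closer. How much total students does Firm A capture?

The indifferent point is the midpoint (40+43)/2 = 41.5; residential blocks left of it (closer to Firm A at 40) go to Firm A, those right go to Firm B.
  P at 1 (w=80) → Firm A
  R at 5 (w=40) → Firm A
  S at 23 (w=90) → Firm A
  T at 51 (w=70) → Firm B
  Q at 55 (w=30) → Firm B
Firm A captures 210; Firm B captures 100.

210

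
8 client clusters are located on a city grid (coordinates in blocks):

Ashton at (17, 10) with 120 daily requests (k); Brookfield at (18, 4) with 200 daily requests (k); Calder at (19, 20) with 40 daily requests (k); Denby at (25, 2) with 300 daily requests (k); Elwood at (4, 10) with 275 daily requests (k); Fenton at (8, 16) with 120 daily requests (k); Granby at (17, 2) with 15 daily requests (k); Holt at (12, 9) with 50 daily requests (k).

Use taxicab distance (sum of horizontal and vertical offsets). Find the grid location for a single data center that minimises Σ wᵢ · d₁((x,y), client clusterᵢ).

Manhattan distance separates: Σwᵢ(|x−xᵢ|+|y−yᵢ|) = Σwᵢ|x−xᵢ| + Σwᵢ|y−yᵢ|, so x and y are optimised independently as 1-D weighted medians.
Total weight W = 1120; half = 560.
x-coordinate, sorted with cumulative weight:
  x=4 (Elwood, w=275) cum 275
  x=8 (Fenton, w=120) cum 395
  x=12 (Holt, w=50) cum 445
  x=17 (Ashton, w=120) cum 565  ← median
  x=17 (Granby, w=15) cum 580
  x=18 (Brookfield, w=200) cum 780
  x=19 (Calder, w=40) cum 820
  x=25 (Denby, w=300) cum 1120
⇒ x* = 17
y-coordinate, sorted with cumulative weight:
  y=2 (Denby, w=300) cum 300
  y=2 (Granby, w=15) cum 315
  y=4 (Brookfield, w=200) cum 515
  y=9 (Holt, w=50) cum 565  ← median
  y=10 (Ashton, w=120) cum 685
  y=10 (Elwood, w=275) cum 960
  y=16 (Fenton, w=120) cum 1080
  y=20 (Calder, w=40) cum 1120
⇒ y* = 9

(17, 9)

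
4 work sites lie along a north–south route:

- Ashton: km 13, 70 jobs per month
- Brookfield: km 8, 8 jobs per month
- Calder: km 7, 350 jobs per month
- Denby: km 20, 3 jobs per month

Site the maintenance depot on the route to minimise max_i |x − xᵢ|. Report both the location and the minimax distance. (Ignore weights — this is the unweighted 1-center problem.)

The 1-center on a line is the midpoint of the two extreme points: leftmost at 7, rightmost at 20.
Optimal location = (7 + 20)/2 = 13.5; maximum distance = (20 − 7)/2 = 6.5.

location 13.5, max distance 6.5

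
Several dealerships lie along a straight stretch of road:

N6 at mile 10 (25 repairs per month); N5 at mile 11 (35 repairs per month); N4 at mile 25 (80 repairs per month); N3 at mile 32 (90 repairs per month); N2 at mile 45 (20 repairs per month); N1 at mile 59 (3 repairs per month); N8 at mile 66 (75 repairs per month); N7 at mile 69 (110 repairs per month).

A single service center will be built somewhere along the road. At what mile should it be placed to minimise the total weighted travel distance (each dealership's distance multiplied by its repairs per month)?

For a sum of weighted absolute distances on a line, the optimum is the weighted median (not the mean). Total weight W = 438; half-weight = 219.
Sort by position and accumulate weight:
  mile 10 (N6, w=25) → cum 25
  mile 11 (N5, w=35) → cum 60
  mile 25 (N4, w=80) → cum 140
  mile 32 (N3, w=90) → cum 230  ≥ 219 → median here
  mile 45 (N2, w=20) → cum 250
  mile 59 (N1, w=3) → cum 253
  mile 66 (N8, w=75) → cum 328
  mile 69 (N7, w=110) → cum 438
Optimal location: mile 32.

x = 32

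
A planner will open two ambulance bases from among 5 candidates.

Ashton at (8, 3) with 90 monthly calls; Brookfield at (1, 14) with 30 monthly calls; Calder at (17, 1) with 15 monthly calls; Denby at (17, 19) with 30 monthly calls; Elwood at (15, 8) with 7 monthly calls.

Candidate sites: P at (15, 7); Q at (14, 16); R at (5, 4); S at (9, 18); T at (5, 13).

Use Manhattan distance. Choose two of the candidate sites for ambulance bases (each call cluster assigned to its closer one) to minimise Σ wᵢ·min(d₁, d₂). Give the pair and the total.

{Q, R}, total 1248

Evaluate every pair (each demand assigned to the nearer of the two):
  {Q, R}: total = 1248
  {R, S}: total = 1313
  {P, R}: total = 1327
  {R, T}: total = 1373
  {P, T}: total = 1687
  {P, Q}: total = 1747
  {P, S}: total = 1747
  {Q, T}: total = 1833
  {S, T}: total = 2055
  {Q, S}: total = 2313
Best pair: {Q, R} with total 1248.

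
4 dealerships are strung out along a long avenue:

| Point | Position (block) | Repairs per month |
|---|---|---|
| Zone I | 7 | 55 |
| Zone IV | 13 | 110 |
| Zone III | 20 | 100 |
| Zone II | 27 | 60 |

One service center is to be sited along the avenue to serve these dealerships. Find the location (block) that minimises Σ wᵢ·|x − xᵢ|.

For a sum of weighted absolute distances on a line, the optimum is the weighted median (not the mean). Total weight W = 325; half-weight = 162.5.
Sort by position and accumulate weight:
  block 7 (Zone I, w=55) → cum 55
  block 13 (Zone IV, w=110) → cum 165  ≥ 162.5 → median here
  block 20 (Zone III, w=100) → cum 265
  block 27 (Zone II, w=60) → cum 325
Optimal location: block 13.

x = 13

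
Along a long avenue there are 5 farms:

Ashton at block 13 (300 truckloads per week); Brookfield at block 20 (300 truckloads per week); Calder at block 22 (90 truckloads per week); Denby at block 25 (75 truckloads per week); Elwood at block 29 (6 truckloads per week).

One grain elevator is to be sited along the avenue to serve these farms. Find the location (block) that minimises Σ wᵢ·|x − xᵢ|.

x = 20

For a sum of weighted absolute distances on a line, the optimum is the weighted median (not the mean). Total weight W = 771; half-weight = 385.5.
Sort by position and accumulate weight:
  block 13 (Ashton, w=300) → cum 300
  block 20 (Brookfield, w=300) → cum 600  ≥ 385.5 → median here
  block 22 (Calder, w=90) → cum 690
  block 25 (Denby, w=75) → cum 765
  block 29 (Elwood, w=6) → cum 771
Optimal location: block 20.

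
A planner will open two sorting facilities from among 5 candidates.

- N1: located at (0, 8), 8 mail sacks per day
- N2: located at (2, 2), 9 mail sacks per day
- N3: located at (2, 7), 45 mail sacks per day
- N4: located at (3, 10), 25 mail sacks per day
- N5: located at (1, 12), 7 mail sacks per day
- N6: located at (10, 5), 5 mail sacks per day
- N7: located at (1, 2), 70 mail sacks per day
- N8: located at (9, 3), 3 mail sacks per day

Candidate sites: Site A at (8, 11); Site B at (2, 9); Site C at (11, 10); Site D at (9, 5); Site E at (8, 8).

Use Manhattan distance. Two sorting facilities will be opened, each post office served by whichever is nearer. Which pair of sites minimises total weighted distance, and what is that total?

{Site B, Site D}, total 826

Evaluate every pair (each demand assigned to the nearer of the two):
  {Site B, Site D}: total = 826
  {Site B, Site E}: total = 858
  {Site B, Site C}: total = 872
  {Site A, Site B}: total = 882
  {Site D, Site E}: total = 1502
  {Site A, Site D}: total = 1570
  {Site A, Site E}: total = 1646
  {Site C, Site D}: total = 1656
  {Site C, Site E}: total = 1692
  {Site A, Site C}: total = 2056
Best pair: {Site B, Site D} with total 826.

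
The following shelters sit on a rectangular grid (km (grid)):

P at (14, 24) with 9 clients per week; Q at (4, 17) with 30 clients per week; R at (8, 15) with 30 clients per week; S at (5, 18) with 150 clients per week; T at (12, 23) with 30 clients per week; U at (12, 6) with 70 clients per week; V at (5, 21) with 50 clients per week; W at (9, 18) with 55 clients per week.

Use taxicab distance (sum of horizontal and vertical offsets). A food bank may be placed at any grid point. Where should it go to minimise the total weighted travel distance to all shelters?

(5, 18)

Manhattan distance separates: Σwᵢ(|x−xᵢ|+|y−yᵢ|) = Σwᵢ|x−xᵢ| + Σwᵢ|y−yᵢ|, so x and y are optimised independently as 1-D weighted medians.
Total weight W = 424; half = 212.
x-coordinate, sorted with cumulative weight:
  x=4 (Q, w=30) cum 30
  x=5 (S, w=150) cum 180
  x=5 (V, w=50) cum 230  ← median
  x=8 (R, w=30) cum 260
  x=9 (W, w=55) cum 315
  x=12 (T, w=30) cum 345
  x=12 (U, w=70) cum 415
  x=14 (P, w=9) cum 424
⇒ x* = 5
y-coordinate, sorted with cumulative weight:
  y=6 (U, w=70) cum 70
  y=15 (R, w=30) cum 100
  y=17 (Q, w=30) cum 130
  y=18 (S, w=150) cum 280  ← median
  y=18 (W, w=55) cum 335
  y=21 (V, w=50) cum 385
  y=23 (T, w=30) cum 415
  y=24 (P, w=9) cum 424
⇒ y* = 18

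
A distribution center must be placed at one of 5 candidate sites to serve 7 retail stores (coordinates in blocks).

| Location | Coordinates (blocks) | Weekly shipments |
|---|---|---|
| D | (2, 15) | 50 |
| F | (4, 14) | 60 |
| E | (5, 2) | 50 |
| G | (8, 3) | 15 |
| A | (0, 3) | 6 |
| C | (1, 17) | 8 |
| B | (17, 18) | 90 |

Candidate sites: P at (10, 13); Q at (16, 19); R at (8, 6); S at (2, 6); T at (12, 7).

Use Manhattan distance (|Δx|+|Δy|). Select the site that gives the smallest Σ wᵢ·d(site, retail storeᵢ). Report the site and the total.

P, total 3204 blocks

Total weighted distance at each candidate:
  P (10, 13): total = 3204
  Q (16, 19): total = 4188
  R (8, 6): total = 3965
  S (2, 6): total = 4091
  T (12, 7): total = 4224
Minimum is at P with total 3204 blocks.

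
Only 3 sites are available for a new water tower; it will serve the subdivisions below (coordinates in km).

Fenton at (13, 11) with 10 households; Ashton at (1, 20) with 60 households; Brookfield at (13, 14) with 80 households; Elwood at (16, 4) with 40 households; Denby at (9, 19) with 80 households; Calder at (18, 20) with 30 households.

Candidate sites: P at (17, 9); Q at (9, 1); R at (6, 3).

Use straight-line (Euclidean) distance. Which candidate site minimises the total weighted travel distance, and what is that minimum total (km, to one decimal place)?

P, total 3281.8 km

Total weighted distance at each candidate:
  P (17, 9): total = 3281.8
  Q (9, 1): total = 4808.1
  R (6, 3): total = 4541.1
Minimum is at P with total 3281.8 km.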